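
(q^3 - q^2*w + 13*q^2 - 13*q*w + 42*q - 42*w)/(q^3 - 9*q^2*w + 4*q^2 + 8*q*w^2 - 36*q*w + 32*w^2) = (q^2 + 13*q + 42)/(q^2 - 8*q*w + 4*q - 32*w)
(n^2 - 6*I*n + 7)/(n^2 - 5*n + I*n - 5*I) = (n - 7*I)/(n - 5)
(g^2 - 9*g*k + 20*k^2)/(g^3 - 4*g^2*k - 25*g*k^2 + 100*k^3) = 1/(g + 5*k)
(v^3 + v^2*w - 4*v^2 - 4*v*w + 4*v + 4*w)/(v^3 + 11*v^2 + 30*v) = (v^3 + v^2*w - 4*v^2 - 4*v*w + 4*v + 4*w)/(v*(v^2 + 11*v + 30))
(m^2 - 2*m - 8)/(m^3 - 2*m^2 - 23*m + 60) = (m + 2)/(m^2 + 2*m - 15)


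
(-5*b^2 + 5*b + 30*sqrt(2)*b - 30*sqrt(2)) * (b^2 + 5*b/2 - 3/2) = -5*b^4 - 15*b^3/2 + 30*sqrt(2)*b^3 + 20*b^2 + 45*sqrt(2)*b^2 - 120*sqrt(2)*b - 15*b/2 + 45*sqrt(2)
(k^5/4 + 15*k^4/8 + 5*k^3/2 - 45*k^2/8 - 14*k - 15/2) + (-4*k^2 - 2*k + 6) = k^5/4 + 15*k^4/8 + 5*k^3/2 - 77*k^2/8 - 16*k - 3/2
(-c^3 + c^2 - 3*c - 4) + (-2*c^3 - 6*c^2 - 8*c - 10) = -3*c^3 - 5*c^2 - 11*c - 14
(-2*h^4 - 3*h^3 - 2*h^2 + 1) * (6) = -12*h^4 - 18*h^3 - 12*h^2 + 6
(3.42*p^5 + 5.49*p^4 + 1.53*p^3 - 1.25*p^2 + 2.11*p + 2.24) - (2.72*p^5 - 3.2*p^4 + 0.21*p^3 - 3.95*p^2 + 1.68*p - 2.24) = 0.7*p^5 + 8.69*p^4 + 1.32*p^3 + 2.7*p^2 + 0.43*p + 4.48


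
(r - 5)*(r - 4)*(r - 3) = r^3 - 12*r^2 + 47*r - 60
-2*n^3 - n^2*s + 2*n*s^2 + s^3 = (-n + s)*(n + s)*(2*n + s)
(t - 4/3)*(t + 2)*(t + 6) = t^3 + 20*t^2/3 + 4*t/3 - 16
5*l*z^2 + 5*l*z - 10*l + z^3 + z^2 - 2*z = (5*l + z)*(z - 1)*(z + 2)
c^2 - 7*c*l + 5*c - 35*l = (c + 5)*(c - 7*l)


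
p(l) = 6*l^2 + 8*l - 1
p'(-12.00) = -136.00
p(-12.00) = 767.00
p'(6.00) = 80.00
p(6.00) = 263.00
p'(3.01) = 44.12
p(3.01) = 77.44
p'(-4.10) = -41.20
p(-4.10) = 67.06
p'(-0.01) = 7.88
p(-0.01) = -1.08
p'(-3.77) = -37.24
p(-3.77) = 54.12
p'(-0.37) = 3.56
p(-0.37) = -3.14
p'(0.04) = 8.48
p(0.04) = -0.67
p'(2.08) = 32.96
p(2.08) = 41.60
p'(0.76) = 17.12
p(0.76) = 8.55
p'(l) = 12*l + 8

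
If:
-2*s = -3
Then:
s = 3/2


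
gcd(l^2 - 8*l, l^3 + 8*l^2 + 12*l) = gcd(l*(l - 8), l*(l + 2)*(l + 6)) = l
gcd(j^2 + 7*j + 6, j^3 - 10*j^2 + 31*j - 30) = 1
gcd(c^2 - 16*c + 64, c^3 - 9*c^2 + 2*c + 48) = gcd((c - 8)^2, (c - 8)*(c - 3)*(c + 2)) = c - 8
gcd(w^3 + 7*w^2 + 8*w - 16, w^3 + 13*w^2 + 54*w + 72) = w + 4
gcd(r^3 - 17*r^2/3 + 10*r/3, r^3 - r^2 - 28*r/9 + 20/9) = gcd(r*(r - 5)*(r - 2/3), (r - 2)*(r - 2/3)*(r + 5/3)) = r - 2/3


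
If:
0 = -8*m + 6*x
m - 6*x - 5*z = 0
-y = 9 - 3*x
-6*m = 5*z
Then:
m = 0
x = 0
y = -9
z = 0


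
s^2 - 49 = (s - 7)*(s + 7)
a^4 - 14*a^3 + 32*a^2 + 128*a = a*(a - 8)^2*(a + 2)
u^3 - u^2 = u^2*(u - 1)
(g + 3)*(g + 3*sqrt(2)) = g^2 + 3*g + 3*sqrt(2)*g + 9*sqrt(2)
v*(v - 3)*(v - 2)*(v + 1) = v^4 - 4*v^3 + v^2 + 6*v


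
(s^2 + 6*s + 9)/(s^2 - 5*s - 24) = (s + 3)/(s - 8)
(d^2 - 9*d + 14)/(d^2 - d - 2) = (d - 7)/(d + 1)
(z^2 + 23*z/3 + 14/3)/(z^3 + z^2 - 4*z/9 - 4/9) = 3*(z + 7)/(3*z^2 + z - 2)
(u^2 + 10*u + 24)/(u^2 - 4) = (u^2 + 10*u + 24)/(u^2 - 4)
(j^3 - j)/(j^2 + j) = j - 1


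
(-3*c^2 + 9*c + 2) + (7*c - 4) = -3*c^2 + 16*c - 2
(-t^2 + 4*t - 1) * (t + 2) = -t^3 + 2*t^2 + 7*t - 2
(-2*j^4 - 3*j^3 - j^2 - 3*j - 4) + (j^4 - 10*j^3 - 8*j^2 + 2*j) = -j^4 - 13*j^3 - 9*j^2 - j - 4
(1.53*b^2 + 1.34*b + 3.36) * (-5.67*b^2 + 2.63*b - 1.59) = -8.6751*b^4 - 3.5739*b^3 - 17.9597*b^2 + 6.7062*b - 5.3424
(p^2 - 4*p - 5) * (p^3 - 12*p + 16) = p^5 - 4*p^4 - 17*p^3 + 64*p^2 - 4*p - 80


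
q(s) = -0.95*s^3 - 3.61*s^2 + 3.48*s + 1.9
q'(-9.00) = -162.39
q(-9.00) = 370.72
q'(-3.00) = -0.51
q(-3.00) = -15.38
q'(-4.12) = -15.15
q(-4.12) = -7.28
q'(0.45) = -0.35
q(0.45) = 2.65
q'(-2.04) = 6.35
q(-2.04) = -12.16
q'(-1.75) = 7.39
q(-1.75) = -10.15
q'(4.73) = -94.43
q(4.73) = -162.94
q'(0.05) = 3.11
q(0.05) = 2.06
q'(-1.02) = 7.88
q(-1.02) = -4.40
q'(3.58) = -58.89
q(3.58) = -75.50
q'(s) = -2.85*s^2 - 7.22*s + 3.48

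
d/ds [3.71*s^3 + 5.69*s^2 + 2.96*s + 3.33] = 11.13*s^2 + 11.38*s + 2.96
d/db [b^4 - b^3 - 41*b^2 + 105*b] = 4*b^3 - 3*b^2 - 82*b + 105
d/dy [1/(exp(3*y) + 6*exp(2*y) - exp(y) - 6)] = (-3*exp(2*y) - 12*exp(y) + 1)*exp(y)/(exp(3*y) + 6*exp(2*y) - exp(y) - 6)^2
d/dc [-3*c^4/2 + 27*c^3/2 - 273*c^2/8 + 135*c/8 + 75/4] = -6*c^3 + 81*c^2/2 - 273*c/4 + 135/8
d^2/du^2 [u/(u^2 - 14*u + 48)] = 2*(4*u*(u - 7)^2 + (14 - 3*u)*(u^2 - 14*u + 48))/(u^2 - 14*u + 48)^3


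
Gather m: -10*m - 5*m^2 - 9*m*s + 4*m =-5*m^2 + m*(-9*s - 6)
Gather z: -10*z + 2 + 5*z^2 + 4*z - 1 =5*z^2 - 6*z + 1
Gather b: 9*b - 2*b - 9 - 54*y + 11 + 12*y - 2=7*b - 42*y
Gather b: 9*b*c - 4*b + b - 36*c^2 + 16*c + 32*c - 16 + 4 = b*(9*c - 3) - 36*c^2 + 48*c - 12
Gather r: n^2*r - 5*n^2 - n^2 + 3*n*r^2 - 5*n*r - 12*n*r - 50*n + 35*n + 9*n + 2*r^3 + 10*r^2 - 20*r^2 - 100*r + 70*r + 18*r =-6*n^2 - 6*n + 2*r^3 + r^2*(3*n - 10) + r*(n^2 - 17*n - 12)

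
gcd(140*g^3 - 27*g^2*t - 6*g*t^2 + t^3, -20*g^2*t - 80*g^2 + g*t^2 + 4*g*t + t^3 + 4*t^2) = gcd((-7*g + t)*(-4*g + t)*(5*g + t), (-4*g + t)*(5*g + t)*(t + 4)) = -20*g^2 + g*t + t^2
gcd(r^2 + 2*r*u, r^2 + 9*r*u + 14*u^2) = r + 2*u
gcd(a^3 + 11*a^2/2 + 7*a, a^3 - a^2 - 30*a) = a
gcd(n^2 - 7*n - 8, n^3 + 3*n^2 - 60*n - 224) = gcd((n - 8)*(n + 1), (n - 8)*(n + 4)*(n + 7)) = n - 8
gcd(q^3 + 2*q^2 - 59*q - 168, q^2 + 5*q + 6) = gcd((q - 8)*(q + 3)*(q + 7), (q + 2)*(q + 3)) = q + 3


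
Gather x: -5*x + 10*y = -5*x + 10*y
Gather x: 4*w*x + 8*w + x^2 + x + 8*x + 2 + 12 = 8*w + x^2 + x*(4*w + 9) + 14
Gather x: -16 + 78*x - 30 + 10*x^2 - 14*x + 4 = 10*x^2 + 64*x - 42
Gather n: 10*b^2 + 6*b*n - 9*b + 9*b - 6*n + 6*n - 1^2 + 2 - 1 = 10*b^2 + 6*b*n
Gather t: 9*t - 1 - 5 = 9*t - 6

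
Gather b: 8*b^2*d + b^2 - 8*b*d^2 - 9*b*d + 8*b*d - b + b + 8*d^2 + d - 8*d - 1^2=b^2*(8*d + 1) + b*(-8*d^2 - d) + 8*d^2 - 7*d - 1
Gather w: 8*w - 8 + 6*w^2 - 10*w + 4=6*w^2 - 2*w - 4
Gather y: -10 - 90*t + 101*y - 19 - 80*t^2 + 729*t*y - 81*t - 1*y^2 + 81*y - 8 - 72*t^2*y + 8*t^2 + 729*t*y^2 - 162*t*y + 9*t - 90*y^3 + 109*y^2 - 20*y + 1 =-72*t^2 - 162*t - 90*y^3 + y^2*(729*t + 108) + y*(-72*t^2 + 567*t + 162) - 36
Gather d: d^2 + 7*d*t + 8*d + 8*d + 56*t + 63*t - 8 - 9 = d^2 + d*(7*t + 16) + 119*t - 17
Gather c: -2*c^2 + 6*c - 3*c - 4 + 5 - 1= -2*c^2 + 3*c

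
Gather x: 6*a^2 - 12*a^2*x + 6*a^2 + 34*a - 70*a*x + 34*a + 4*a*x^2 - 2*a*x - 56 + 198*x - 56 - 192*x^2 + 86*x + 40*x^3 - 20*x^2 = 12*a^2 + 68*a + 40*x^3 + x^2*(4*a - 212) + x*(-12*a^2 - 72*a + 284) - 112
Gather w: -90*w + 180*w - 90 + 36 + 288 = 90*w + 234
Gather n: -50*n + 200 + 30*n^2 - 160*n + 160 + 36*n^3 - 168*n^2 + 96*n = 36*n^3 - 138*n^2 - 114*n + 360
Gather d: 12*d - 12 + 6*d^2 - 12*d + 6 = 6*d^2 - 6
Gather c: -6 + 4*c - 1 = 4*c - 7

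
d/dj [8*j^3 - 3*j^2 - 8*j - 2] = 24*j^2 - 6*j - 8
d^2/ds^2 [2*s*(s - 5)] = 4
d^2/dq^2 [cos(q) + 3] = -cos(q)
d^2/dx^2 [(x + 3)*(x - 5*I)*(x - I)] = 6*x + 6 - 12*I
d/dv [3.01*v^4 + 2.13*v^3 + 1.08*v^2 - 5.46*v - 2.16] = 12.04*v^3 + 6.39*v^2 + 2.16*v - 5.46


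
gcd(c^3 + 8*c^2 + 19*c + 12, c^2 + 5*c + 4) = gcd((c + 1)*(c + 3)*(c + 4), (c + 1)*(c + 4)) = c^2 + 5*c + 4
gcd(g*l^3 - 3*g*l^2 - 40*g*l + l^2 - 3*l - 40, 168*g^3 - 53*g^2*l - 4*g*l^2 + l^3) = 1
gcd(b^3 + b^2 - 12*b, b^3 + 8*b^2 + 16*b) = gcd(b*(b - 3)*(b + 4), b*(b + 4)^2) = b^2 + 4*b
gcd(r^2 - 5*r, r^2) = r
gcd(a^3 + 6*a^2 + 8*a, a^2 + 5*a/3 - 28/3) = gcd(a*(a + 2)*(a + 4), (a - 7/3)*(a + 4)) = a + 4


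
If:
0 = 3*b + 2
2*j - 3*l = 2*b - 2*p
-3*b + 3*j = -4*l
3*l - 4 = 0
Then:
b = -2/3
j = -22/9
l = 4/3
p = 34/9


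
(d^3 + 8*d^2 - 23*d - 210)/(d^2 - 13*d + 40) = (d^2 + 13*d + 42)/(d - 8)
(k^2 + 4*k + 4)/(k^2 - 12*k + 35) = (k^2 + 4*k + 4)/(k^2 - 12*k + 35)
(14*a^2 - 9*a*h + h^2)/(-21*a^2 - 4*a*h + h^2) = (-2*a + h)/(3*a + h)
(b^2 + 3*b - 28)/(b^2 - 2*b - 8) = (b + 7)/(b + 2)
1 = 1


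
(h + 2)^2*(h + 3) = h^3 + 7*h^2 + 16*h + 12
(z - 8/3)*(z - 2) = z^2 - 14*z/3 + 16/3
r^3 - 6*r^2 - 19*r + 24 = (r - 8)*(r - 1)*(r + 3)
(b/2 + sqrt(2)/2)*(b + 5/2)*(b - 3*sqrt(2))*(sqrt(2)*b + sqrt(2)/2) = sqrt(2)*b^4/2 - 2*b^3 + 3*sqrt(2)*b^3/2 - 6*b^2 - 19*sqrt(2)*b^2/8 - 9*sqrt(2)*b - 5*b/2 - 15*sqrt(2)/4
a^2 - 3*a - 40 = (a - 8)*(a + 5)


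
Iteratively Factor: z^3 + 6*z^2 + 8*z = (z + 2)*(z^2 + 4*z) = z*(z + 2)*(z + 4)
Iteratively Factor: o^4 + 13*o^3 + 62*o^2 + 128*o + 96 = (o + 2)*(o^3 + 11*o^2 + 40*o + 48) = (o + 2)*(o + 4)*(o^2 + 7*o + 12) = (o + 2)*(o + 4)^2*(o + 3)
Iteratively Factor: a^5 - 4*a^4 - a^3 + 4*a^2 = (a + 1)*(a^4 - 5*a^3 + 4*a^2) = a*(a + 1)*(a^3 - 5*a^2 + 4*a) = a^2*(a + 1)*(a^2 - 5*a + 4) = a^2*(a - 1)*(a + 1)*(a - 4)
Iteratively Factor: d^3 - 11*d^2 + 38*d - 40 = (d - 5)*(d^2 - 6*d + 8) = (d - 5)*(d - 4)*(d - 2)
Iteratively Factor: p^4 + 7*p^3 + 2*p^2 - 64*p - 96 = (p + 4)*(p^3 + 3*p^2 - 10*p - 24) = (p + 2)*(p + 4)*(p^2 + p - 12) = (p - 3)*(p + 2)*(p + 4)*(p + 4)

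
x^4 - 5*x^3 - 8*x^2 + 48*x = x*(x - 4)^2*(x + 3)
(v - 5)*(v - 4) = v^2 - 9*v + 20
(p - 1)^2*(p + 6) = p^3 + 4*p^2 - 11*p + 6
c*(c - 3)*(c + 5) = c^3 + 2*c^2 - 15*c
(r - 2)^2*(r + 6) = r^3 + 2*r^2 - 20*r + 24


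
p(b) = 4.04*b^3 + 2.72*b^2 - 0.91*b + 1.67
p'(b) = 12.12*b^2 + 5.44*b - 0.91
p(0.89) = 5.86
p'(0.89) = 13.53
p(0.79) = 4.64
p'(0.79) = 10.95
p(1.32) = 14.50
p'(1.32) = 27.39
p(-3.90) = -193.06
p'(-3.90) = 162.22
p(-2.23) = -27.58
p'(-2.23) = 47.23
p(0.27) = 1.70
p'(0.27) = 1.44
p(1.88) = 36.42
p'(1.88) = 52.15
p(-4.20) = -245.84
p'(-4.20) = 190.04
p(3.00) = 132.50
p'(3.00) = 124.49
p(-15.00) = -13007.68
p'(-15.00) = 2644.49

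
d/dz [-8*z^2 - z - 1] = -16*z - 1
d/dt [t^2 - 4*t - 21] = 2*t - 4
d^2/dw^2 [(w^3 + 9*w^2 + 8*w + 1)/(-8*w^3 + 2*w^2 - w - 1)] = 2*(-592*w^6 - 1512*w^5 + 264*w^4 + 643*w^3 + 291*w^2 - 21*w - 4)/(512*w^9 - 384*w^8 + 288*w^7 + 88*w^6 - 60*w^5 + 54*w^4 + 13*w^3 - 3*w^2 + 3*w + 1)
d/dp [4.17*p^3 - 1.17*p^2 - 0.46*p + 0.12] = 12.51*p^2 - 2.34*p - 0.46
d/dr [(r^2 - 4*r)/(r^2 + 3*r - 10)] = (7*r^2 - 20*r + 40)/(r^4 + 6*r^3 - 11*r^2 - 60*r + 100)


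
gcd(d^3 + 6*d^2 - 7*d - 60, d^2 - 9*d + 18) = d - 3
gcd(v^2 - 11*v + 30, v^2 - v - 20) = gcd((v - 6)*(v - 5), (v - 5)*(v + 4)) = v - 5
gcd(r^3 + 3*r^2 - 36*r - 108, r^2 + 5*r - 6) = r + 6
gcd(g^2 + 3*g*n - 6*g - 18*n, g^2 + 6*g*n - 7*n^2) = 1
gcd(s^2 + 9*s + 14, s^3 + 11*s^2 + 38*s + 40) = s + 2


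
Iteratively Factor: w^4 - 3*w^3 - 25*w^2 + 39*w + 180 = (w + 3)*(w^3 - 6*w^2 - 7*w + 60) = (w - 5)*(w + 3)*(w^2 - w - 12) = (w - 5)*(w - 4)*(w + 3)*(w + 3)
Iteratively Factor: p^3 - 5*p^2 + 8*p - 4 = (p - 2)*(p^2 - 3*p + 2) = (p - 2)^2*(p - 1)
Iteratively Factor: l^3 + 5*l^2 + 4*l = (l + 1)*(l^2 + 4*l) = l*(l + 1)*(l + 4)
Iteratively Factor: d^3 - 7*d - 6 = (d - 3)*(d^2 + 3*d + 2) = (d - 3)*(d + 1)*(d + 2)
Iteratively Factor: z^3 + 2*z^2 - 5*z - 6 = (z + 1)*(z^2 + z - 6) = (z - 2)*(z + 1)*(z + 3)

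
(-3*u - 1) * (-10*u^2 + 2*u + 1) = 30*u^3 + 4*u^2 - 5*u - 1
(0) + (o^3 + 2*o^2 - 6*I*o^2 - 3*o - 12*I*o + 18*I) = o^3 + 2*o^2 - 6*I*o^2 - 3*o - 12*I*o + 18*I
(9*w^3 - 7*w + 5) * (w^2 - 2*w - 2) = 9*w^5 - 18*w^4 - 25*w^3 + 19*w^2 + 4*w - 10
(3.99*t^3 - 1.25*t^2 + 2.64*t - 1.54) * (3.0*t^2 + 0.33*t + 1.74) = 11.97*t^5 - 2.4333*t^4 + 14.4501*t^3 - 5.9238*t^2 + 4.0854*t - 2.6796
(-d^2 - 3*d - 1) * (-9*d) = 9*d^3 + 27*d^2 + 9*d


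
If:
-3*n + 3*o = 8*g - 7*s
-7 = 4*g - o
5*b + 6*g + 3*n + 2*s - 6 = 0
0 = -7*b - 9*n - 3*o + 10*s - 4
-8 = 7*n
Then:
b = 13025/1337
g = -17783/2674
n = -8/7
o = -26207/1337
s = 415/1337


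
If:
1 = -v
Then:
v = -1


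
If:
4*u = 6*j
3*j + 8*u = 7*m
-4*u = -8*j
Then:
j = 0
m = 0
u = 0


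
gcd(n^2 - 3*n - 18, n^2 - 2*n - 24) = n - 6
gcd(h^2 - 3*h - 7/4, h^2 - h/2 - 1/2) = h + 1/2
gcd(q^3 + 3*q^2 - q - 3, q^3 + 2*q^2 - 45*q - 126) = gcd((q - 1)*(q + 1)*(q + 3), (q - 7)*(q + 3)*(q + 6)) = q + 3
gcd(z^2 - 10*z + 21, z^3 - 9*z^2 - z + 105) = z - 7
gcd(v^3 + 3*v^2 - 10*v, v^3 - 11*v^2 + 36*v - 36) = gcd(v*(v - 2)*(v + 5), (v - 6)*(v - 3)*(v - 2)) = v - 2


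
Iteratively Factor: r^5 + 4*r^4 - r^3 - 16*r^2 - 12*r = (r + 3)*(r^4 + r^3 - 4*r^2 - 4*r) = r*(r + 3)*(r^3 + r^2 - 4*r - 4) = r*(r + 1)*(r + 3)*(r^2 - 4) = r*(r + 1)*(r + 2)*(r + 3)*(r - 2)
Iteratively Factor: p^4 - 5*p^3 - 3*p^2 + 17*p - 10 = (p - 1)*(p^3 - 4*p^2 - 7*p + 10) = (p - 1)*(p + 2)*(p^2 - 6*p + 5) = (p - 1)^2*(p + 2)*(p - 5)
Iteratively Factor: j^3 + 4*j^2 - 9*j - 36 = (j + 3)*(j^2 + j - 12) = (j - 3)*(j + 3)*(j + 4)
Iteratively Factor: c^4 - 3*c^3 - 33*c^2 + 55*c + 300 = (c + 4)*(c^3 - 7*c^2 - 5*c + 75) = (c - 5)*(c + 4)*(c^2 - 2*c - 15) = (c - 5)^2*(c + 4)*(c + 3)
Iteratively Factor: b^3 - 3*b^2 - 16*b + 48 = (b - 4)*(b^2 + b - 12) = (b - 4)*(b - 3)*(b + 4)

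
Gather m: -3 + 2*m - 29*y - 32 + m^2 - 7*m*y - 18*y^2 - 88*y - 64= m^2 + m*(2 - 7*y) - 18*y^2 - 117*y - 99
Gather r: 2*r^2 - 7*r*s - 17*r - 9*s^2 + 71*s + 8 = 2*r^2 + r*(-7*s - 17) - 9*s^2 + 71*s + 8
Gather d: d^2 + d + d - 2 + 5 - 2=d^2 + 2*d + 1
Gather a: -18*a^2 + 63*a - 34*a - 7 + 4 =-18*a^2 + 29*a - 3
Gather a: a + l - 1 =a + l - 1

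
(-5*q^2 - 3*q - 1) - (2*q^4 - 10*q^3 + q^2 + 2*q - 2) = -2*q^4 + 10*q^3 - 6*q^2 - 5*q + 1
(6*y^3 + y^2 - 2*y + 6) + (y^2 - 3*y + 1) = 6*y^3 + 2*y^2 - 5*y + 7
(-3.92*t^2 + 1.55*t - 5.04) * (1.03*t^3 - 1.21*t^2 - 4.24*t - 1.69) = -4.0376*t^5 + 6.3397*t^4 + 9.5541*t^3 + 6.1512*t^2 + 18.7501*t + 8.5176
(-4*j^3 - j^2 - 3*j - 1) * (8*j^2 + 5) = -32*j^5 - 8*j^4 - 44*j^3 - 13*j^2 - 15*j - 5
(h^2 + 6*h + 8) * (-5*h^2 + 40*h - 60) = -5*h^4 + 10*h^3 + 140*h^2 - 40*h - 480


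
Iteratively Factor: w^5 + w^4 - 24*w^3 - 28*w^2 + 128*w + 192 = (w + 2)*(w^4 - w^3 - 22*w^2 + 16*w + 96) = (w + 2)^2*(w^3 - 3*w^2 - 16*w + 48) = (w - 3)*(w + 2)^2*(w^2 - 16) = (w - 3)*(w + 2)^2*(w + 4)*(w - 4)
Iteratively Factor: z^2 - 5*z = (z - 5)*(z)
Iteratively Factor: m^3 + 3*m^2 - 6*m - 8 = (m - 2)*(m^2 + 5*m + 4) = (m - 2)*(m + 1)*(m + 4)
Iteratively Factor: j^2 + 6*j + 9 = (j + 3)*(j + 3)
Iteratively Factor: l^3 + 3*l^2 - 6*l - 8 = (l + 1)*(l^2 + 2*l - 8) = (l - 2)*(l + 1)*(l + 4)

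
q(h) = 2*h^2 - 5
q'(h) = 4*h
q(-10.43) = 212.57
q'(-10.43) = -41.72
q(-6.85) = 88.84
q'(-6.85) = -27.40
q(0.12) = -4.97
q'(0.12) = 0.48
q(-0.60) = -4.28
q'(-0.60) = -2.40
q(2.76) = 10.24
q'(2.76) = 11.04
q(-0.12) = -4.97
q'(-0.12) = -0.48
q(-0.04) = -5.00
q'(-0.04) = -0.16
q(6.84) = 88.57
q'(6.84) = 27.36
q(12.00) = 283.00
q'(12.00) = 48.00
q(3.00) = 13.00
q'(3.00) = 12.00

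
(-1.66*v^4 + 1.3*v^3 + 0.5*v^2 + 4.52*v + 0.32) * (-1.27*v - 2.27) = 2.1082*v^5 + 2.1172*v^4 - 3.586*v^3 - 6.8754*v^2 - 10.6668*v - 0.7264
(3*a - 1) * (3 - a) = -3*a^2 + 10*a - 3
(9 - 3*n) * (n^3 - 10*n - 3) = -3*n^4 + 9*n^3 + 30*n^2 - 81*n - 27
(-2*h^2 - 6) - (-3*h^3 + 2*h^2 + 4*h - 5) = 3*h^3 - 4*h^2 - 4*h - 1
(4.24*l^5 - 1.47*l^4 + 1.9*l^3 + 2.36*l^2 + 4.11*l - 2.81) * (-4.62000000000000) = -19.5888*l^5 + 6.7914*l^4 - 8.778*l^3 - 10.9032*l^2 - 18.9882*l + 12.9822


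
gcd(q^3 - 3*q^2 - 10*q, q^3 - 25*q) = q^2 - 5*q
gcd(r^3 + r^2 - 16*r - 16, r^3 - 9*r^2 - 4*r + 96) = r - 4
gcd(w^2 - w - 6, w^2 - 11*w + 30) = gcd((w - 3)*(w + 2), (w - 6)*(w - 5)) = 1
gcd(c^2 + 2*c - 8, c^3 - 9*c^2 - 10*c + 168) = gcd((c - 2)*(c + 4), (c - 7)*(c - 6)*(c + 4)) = c + 4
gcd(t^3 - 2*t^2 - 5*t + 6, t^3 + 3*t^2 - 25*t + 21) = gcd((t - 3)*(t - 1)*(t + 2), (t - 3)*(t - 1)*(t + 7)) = t^2 - 4*t + 3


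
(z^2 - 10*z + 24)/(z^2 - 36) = (z - 4)/(z + 6)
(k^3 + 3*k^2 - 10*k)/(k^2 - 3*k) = (k^2 + 3*k - 10)/(k - 3)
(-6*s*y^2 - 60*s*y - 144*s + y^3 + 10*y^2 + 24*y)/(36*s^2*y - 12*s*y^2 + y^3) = (y^2 + 10*y + 24)/(y*(-6*s + y))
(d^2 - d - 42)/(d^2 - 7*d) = (d + 6)/d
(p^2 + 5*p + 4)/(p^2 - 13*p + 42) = (p^2 + 5*p + 4)/(p^2 - 13*p + 42)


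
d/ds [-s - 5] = -1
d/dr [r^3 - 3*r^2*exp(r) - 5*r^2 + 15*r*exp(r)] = -3*r^2*exp(r) + 3*r^2 + 9*r*exp(r) - 10*r + 15*exp(r)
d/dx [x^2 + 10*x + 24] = 2*x + 10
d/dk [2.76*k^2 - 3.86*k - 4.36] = 5.52*k - 3.86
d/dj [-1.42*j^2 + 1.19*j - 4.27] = 1.19 - 2.84*j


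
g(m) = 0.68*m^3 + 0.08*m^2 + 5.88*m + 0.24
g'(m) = 2.04*m^2 + 0.16*m + 5.88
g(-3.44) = -46.72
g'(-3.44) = 29.47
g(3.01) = 37.21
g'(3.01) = 24.84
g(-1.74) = -13.33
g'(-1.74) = 11.78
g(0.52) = 3.41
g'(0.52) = 6.51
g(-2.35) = -21.96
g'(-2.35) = 16.77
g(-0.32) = -1.66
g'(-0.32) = 6.04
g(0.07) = 0.65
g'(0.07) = 5.90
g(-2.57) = -25.89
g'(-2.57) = 18.94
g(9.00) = 555.36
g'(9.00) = 172.56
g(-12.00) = -1233.84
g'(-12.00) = 297.72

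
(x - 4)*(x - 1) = x^2 - 5*x + 4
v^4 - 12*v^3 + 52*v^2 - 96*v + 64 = (v - 4)^2*(v - 2)^2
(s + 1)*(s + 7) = s^2 + 8*s + 7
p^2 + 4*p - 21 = (p - 3)*(p + 7)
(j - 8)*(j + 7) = j^2 - j - 56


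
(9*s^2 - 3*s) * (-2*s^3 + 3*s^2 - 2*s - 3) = -18*s^5 + 33*s^4 - 27*s^3 - 21*s^2 + 9*s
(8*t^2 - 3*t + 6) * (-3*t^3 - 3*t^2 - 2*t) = -24*t^5 - 15*t^4 - 25*t^3 - 12*t^2 - 12*t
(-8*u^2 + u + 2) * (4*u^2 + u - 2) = -32*u^4 - 4*u^3 + 25*u^2 - 4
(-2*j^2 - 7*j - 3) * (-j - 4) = 2*j^3 + 15*j^2 + 31*j + 12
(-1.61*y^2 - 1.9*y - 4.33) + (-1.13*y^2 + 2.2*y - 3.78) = -2.74*y^2 + 0.3*y - 8.11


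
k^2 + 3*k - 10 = (k - 2)*(k + 5)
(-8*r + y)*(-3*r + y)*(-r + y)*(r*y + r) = -24*r^4*y - 24*r^4 + 35*r^3*y^2 + 35*r^3*y - 12*r^2*y^3 - 12*r^2*y^2 + r*y^4 + r*y^3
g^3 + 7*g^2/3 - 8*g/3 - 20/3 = (g - 5/3)*(g + 2)^2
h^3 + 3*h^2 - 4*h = h*(h - 1)*(h + 4)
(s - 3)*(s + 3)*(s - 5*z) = s^3 - 5*s^2*z - 9*s + 45*z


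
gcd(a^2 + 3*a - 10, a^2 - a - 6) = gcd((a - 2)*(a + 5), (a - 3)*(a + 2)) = 1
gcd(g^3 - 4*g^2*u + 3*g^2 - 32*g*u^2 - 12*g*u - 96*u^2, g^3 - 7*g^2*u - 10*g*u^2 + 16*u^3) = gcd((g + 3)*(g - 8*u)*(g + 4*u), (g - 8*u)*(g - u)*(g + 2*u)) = -g + 8*u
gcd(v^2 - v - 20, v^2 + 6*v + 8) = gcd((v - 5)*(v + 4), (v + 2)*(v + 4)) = v + 4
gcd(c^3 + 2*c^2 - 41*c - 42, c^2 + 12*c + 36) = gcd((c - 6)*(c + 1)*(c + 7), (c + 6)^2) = 1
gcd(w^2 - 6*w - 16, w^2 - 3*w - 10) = w + 2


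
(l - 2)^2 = l^2 - 4*l + 4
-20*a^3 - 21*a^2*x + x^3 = (-5*a + x)*(a + x)*(4*a + x)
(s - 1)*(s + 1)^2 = s^3 + s^2 - s - 1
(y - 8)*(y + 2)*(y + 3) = y^3 - 3*y^2 - 34*y - 48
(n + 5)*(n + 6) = n^2 + 11*n + 30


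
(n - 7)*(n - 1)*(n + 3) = n^3 - 5*n^2 - 17*n + 21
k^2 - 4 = (k - 2)*(k + 2)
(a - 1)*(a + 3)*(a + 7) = a^3 + 9*a^2 + 11*a - 21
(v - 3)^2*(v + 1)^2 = v^4 - 4*v^3 - 2*v^2 + 12*v + 9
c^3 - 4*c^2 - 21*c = c*(c - 7)*(c + 3)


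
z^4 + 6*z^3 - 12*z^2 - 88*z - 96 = (z - 4)*(z + 2)^2*(z + 6)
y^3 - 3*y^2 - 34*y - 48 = (y - 8)*(y + 2)*(y + 3)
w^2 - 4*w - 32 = (w - 8)*(w + 4)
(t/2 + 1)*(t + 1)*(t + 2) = t^3/2 + 5*t^2/2 + 4*t + 2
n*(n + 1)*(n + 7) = n^3 + 8*n^2 + 7*n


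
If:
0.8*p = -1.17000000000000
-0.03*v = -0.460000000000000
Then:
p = -1.46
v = 15.33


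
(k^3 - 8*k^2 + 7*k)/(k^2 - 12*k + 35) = k*(k - 1)/(k - 5)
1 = 1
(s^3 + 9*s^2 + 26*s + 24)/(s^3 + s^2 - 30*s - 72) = (s + 2)/(s - 6)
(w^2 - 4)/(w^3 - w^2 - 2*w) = (w + 2)/(w*(w + 1))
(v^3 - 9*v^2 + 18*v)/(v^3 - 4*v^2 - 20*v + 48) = v*(v - 3)/(v^2 + 2*v - 8)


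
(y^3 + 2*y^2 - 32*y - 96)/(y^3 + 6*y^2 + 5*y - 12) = (y^2 - 2*y - 24)/(y^2 + 2*y - 3)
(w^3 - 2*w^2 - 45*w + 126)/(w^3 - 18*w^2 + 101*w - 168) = (w^2 + w - 42)/(w^2 - 15*w + 56)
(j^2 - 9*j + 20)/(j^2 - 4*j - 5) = (j - 4)/(j + 1)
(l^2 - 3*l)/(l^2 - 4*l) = (l - 3)/(l - 4)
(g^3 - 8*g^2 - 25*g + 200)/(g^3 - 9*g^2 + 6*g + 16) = (g^2 - 25)/(g^2 - g - 2)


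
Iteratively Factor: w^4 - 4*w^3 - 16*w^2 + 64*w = (w - 4)*(w^3 - 16*w) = (w - 4)^2*(w^2 + 4*w) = (w - 4)^2*(w + 4)*(w)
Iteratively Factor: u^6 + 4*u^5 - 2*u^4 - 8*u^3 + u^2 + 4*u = (u - 1)*(u^5 + 5*u^4 + 3*u^3 - 5*u^2 - 4*u) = u*(u - 1)*(u^4 + 5*u^3 + 3*u^2 - 5*u - 4) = u*(u - 1)*(u + 1)*(u^3 + 4*u^2 - u - 4) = u*(u - 1)*(u + 1)^2*(u^2 + 3*u - 4) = u*(u - 1)^2*(u + 1)^2*(u + 4)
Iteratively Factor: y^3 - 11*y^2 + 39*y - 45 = (y - 5)*(y^2 - 6*y + 9) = (y - 5)*(y - 3)*(y - 3)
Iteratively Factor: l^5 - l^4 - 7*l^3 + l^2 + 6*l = (l - 1)*(l^4 - 7*l^2 - 6*l) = (l - 1)*(l + 1)*(l^3 - l^2 - 6*l) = l*(l - 1)*(l + 1)*(l^2 - l - 6) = l*(l - 1)*(l + 1)*(l + 2)*(l - 3)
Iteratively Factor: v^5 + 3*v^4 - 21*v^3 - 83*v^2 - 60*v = (v + 4)*(v^4 - v^3 - 17*v^2 - 15*v) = (v + 1)*(v + 4)*(v^3 - 2*v^2 - 15*v) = (v - 5)*(v + 1)*(v + 4)*(v^2 + 3*v) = (v - 5)*(v + 1)*(v + 3)*(v + 4)*(v)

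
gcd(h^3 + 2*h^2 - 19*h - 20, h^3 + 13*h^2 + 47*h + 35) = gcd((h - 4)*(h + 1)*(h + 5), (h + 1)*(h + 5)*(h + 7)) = h^2 + 6*h + 5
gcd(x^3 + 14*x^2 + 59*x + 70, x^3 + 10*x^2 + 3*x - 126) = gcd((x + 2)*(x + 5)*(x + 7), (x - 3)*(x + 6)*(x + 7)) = x + 7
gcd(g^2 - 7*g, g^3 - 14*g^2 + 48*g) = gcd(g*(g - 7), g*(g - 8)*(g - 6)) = g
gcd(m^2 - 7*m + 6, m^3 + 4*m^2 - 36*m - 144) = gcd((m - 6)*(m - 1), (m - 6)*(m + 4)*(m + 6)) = m - 6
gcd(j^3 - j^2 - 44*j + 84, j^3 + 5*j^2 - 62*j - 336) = j + 7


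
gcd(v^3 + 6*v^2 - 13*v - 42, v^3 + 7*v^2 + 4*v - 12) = v + 2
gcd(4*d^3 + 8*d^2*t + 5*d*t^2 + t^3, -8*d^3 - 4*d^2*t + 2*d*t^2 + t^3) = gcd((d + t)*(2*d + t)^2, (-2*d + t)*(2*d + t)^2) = 4*d^2 + 4*d*t + t^2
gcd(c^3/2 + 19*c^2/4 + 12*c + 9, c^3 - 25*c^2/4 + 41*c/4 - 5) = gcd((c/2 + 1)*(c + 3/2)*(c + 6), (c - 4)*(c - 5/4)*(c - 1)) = 1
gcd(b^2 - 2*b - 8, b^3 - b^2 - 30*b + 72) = b - 4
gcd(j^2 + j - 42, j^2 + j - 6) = 1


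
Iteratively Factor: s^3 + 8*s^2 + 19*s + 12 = (s + 1)*(s^2 + 7*s + 12) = (s + 1)*(s + 3)*(s + 4)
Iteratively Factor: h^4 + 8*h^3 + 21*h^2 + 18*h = (h)*(h^3 + 8*h^2 + 21*h + 18) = h*(h + 3)*(h^2 + 5*h + 6) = h*(h + 3)^2*(h + 2)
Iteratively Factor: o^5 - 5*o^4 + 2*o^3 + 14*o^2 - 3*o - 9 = (o - 3)*(o^4 - 2*o^3 - 4*o^2 + 2*o + 3) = (o - 3)^2*(o^3 + o^2 - o - 1) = (o - 3)^2*(o + 1)*(o^2 - 1) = (o - 3)^2*(o + 1)^2*(o - 1)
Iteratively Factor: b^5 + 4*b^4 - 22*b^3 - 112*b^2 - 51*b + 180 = (b - 1)*(b^4 + 5*b^3 - 17*b^2 - 129*b - 180) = (b - 1)*(b + 3)*(b^3 + 2*b^2 - 23*b - 60) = (b - 1)*(b + 3)^2*(b^2 - b - 20) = (b - 1)*(b + 3)^2*(b + 4)*(b - 5)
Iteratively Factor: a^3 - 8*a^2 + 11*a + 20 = (a - 4)*(a^2 - 4*a - 5) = (a - 4)*(a + 1)*(a - 5)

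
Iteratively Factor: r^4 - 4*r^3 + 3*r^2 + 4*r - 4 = (r - 2)*(r^3 - 2*r^2 - r + 2) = (r - 2)*(r - 1)*(r^2 - r - 2) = (r - 2)^2*(r - 1)*(r + 1)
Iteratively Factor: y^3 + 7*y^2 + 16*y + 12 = (y + 2)*(y^2 + 5*y + 6) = (y + 2)*(y + 3)*(y + 2)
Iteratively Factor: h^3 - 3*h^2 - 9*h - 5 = (h + 1)*(h^2 - 4*h - 5) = (h - 5)*(h + 1)*(h + 1)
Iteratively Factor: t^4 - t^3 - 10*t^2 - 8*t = (t)*(t^3 - t^2 - 10*t - 8) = t*(t + 1)*(t^2 - 2*t - 8) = t*(t + 1)*(t + 2)*(t - 4)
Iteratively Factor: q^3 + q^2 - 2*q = (q + 2)*(q^2 - q) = (q - 1)*(q + 2)*(q)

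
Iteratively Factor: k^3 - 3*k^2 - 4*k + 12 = (k - 3)*(k^2 - 4) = (k - 3)*(k - 2)*(k + 2)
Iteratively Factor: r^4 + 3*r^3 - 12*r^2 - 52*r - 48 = (r + 3)*(r^3 - 12*r - 16) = (r + 2)*(r + 3)*(r^2 - 2*r - 8) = (r + 2)^2*(r + 3)*(r - 4)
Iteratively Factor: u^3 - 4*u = (u + 2)*(u^2 - 2*u) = (u - 2)*(u + 2)*(u)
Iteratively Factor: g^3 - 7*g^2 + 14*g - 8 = (g - 2)*(g^2 - 5*g + 4) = (g - 2)*(g - 1)*(g - 4)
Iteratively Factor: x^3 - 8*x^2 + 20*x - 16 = (x - 4)*(x^2 - 4*x + 4) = (x - 4)*(x - 2)*(x - 2)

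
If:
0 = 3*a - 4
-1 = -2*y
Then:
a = 4/3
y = 1/2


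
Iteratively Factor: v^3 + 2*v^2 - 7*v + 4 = (v - 1)*(v^2 + 3*v - 4) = (v - 1)^2*(v + 4)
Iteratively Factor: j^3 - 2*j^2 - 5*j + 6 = (j - 1)*(j^2 - j - 6) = (j - 1)*(j + 2)*(j - 3)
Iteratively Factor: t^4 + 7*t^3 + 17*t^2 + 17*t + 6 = (t + 2)*(t^3 + 5*t^2 + 7*t + 3) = (t + 1)*(t + 2)*(t^2 + 4*t + 3) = (t + 1)^2*(t + 2)*(t + 3)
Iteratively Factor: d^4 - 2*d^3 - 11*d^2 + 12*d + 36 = (d + 2)*(d^3 - 4*d^2 - 3*d + 18) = (d - 3)*(d + 2)*(d^2 - d - 6) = (d - 3)*(d + 2)^2*(d - 3)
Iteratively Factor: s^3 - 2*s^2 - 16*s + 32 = (s - 4)*(s^2 + 2*s - 8) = (s - 4)*(s + 4)*(s - 2)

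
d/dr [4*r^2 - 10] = 8*r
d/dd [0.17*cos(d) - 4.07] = -0.17*sin(d)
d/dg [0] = 0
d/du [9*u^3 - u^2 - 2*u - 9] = 27*u^2 - 2*u - 2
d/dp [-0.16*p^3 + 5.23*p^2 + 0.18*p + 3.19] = -0.48*p^2 + 10.46*p + 0.18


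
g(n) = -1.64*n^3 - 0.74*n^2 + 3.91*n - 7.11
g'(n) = -4.92*n^2 - 1.48*n + 3.91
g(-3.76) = 54.90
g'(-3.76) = -60.08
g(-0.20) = -7.91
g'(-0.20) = 4.01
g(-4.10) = 77.45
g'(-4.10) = -72.73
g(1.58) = -9.25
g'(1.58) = -10.71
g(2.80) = -37.96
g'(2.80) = -38.81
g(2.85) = -39.94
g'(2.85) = -40.27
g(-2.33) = 0.51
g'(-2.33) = -19.35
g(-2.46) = 3.21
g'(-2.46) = -22.22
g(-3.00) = 18.78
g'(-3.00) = -35.93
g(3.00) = -46.32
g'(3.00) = -44.81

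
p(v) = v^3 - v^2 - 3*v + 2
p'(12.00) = 405.00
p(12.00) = 1550.00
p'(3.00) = 18.00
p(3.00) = 11.00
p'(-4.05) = 54.31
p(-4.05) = -68.68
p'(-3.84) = 48.92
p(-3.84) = -57.85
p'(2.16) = 6.68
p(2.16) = 0.93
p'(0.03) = -3.06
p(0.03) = 1.91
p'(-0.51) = -1.20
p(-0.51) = 3.14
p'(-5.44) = 96.66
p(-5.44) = -172.26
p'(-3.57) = 42.37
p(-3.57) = -45.53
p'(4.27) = 43.16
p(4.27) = 48.81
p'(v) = 3*v^2 - 2*v - 3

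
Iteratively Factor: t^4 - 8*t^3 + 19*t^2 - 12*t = (t - 1)*(t^3 - 7*t^2 + 12*t) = t*(t - 1)*(t^2 - 7*t + 12) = t*(t - 3)*(t - 1)*(t - 4)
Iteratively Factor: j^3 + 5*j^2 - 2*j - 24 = (j + 4)*(j^2 + j - 6) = (j + 3)*(j + 4)*(j - 2)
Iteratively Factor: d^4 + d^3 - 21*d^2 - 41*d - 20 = (d + 4)*(d^3 - 3*d^2 - 9*d - 5) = (d + 1)*(d + 4)*(d^2 - 4*d - 5) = (d - 5)*(d + 1)*(d + 4)*(d + 1)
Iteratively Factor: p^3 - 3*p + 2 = (p - 1)*(p^2 + p - 2) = (p - 1)*(p + 2)*(p - 1)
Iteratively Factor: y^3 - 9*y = (y)*(y^2 - 9) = y*(y + 3)*(y - 3)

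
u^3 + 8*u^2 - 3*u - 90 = (u - 3)*(u + 5)*(u + 6)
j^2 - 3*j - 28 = (j - 7)*(j + 4)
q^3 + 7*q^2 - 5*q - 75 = (q - 3)*(q + 5)^2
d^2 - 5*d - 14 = (d - 7)*(d + 2)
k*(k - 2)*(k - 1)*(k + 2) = k^4 - k^3 - 4*k^2 + 4*k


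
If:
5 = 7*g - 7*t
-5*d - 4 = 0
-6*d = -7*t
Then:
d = -4/5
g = 1/35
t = -24/35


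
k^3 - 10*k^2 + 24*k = k*(k - 6)*(k - 4)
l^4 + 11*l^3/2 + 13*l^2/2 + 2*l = l*(l + 1/2)*(l + 1)*(l + 4)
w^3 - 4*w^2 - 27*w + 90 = (w - 6)*(w - 3)*(w + 5)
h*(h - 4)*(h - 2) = h^3 - 6*h^2 + 8*h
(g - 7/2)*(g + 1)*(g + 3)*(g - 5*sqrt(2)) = g^4 - 5*sqrt(2)*g^3 + g^3/2 - 11*g^2 - 5*sqrt(2)*g^2/2 - 21*g/2 + 55*sqrt(2)*g + 105*sqrt(2)/2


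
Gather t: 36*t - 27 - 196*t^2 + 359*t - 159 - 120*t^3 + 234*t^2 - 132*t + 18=-120*t^3 + 38*t^2 + 263*t - 168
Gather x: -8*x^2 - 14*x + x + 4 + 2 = -8*x^2 - 13*x + 6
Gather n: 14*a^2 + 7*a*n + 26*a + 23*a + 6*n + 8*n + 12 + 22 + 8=14*a^2 + 49*a + n*(7*a + 14) + 42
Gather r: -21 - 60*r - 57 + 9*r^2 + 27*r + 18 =9*r^2 - 33*r - 60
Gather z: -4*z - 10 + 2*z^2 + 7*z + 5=2*z^2 + 3*z - 5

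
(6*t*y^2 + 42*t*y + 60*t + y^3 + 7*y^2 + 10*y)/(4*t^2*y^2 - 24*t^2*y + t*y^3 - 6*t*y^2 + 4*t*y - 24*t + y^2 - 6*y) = (6*t*y^2 + 42*t*y + 60*t + y^3 + 7*y^2 + 10*y)/(4*t^2*y^2 - 24*t^2*y + t*y^3 - 6*t*y^2 + 4*t*y - 24*t + y^2 - 6*y)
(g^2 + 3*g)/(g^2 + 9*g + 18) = g/(g + 6)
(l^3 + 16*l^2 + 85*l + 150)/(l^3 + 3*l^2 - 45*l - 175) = (l + 6)/(l - 7)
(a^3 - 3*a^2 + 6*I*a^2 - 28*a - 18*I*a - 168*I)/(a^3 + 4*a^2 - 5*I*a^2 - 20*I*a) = (a^2 + a*(-7 + 6*I) - 42*I)/(a*(a - 5*I))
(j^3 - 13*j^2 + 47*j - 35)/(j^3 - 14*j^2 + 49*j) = (j^2 - 6*j + 5)/(j*(j - 7))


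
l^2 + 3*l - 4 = (l - 1)*(l + 4)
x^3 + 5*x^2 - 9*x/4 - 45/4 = (x - 3/2)*(x + 3/2)*(x + 5)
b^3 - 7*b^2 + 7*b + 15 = (b - 5)*(b - 3)*(b + 1)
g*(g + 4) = g^2 + 4*g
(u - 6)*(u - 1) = u^2 - 7*u + 6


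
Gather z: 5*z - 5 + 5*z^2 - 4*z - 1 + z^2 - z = 6*z^2 - 6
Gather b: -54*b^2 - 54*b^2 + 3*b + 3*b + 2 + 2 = -108*b^2 + 6*b + 4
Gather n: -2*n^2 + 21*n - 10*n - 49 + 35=-2*n^2 + 11*n - 14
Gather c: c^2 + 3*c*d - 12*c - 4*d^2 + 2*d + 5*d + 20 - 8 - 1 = c^2 + c*(3*d - 12) - 4*d^2 + 7*d + 11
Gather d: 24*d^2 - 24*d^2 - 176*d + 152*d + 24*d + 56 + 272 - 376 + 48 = 0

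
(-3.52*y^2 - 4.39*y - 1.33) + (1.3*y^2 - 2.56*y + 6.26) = -2.22*y^2 - 6.95*y + 4.93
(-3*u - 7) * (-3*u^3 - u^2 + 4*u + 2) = 9*u^4 + 24*u^3 - 5*u^2 - 34*u - 14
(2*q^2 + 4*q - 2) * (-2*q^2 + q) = -4*q^4 - 6*q^3 + 8*q^2 - 2*q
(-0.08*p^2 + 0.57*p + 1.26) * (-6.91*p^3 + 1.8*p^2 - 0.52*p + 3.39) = 0.5528*p^5 - 4.0827*p^4 - 7.639*p^3 + 1.7004*p^2 + 1.2771*p + 4.2714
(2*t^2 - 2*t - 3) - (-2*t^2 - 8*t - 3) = 4*t^2 + 6*t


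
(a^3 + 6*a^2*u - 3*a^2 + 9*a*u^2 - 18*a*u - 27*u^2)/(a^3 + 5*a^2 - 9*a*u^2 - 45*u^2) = (-a^2 - 3*a*u + 3*a + 9*u)/(-a^2 + 3*a*u - 5*a + 15*u)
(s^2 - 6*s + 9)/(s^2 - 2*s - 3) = (s - 3)/(s + 1)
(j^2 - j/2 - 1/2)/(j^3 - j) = (j + 1/2)/(j*(j + 1))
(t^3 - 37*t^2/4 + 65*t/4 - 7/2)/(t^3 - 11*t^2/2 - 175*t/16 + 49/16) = 4*(t - 2)/(4*t + 7)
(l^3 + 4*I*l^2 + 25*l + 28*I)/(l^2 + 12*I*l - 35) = (l^2 - 3*I*l + 4)/(l + 5*I)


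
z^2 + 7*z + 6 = (z + 1)*(z + 6)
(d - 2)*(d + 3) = d^2 + d - 6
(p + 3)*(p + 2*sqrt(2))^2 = p^3 + 3*p^2 + 4*sqrt(2)*p^2 + 8*p + 12*sqrt(2)*p + 24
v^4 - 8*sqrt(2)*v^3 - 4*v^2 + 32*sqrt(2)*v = v*(v - 2)*(v + 2)*(v - 8*sqrt(2))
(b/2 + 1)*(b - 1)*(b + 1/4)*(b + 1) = b^4/2 + 9*b^3/8 - b^2/4 - 9*b/8 - 1/4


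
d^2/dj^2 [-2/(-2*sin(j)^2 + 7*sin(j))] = 2*(-16*sin(j) + 42 - 25/sin(j) - 84/sin(j)^2 + 98/sin(j)^3)/(2*sin(j) - 7)^3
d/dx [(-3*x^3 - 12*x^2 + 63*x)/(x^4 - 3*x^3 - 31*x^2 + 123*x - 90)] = 3*(x^4 + 14*x^3 + 31*x^2 - 60*x - 210)/(x^6 - 62*x^4 + 60*x^3 + 961*x^2 - 1860*x + 900)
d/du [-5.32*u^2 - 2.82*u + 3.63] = -10.64*u - 2.82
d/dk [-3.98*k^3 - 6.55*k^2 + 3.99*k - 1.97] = -11.94*k^2 - 13.1*k + 3.99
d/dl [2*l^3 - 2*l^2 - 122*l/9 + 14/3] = 6*l^2 - 4*l - 122/9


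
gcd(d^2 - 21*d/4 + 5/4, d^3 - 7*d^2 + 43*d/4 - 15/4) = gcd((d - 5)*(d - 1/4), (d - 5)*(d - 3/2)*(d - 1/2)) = d - 5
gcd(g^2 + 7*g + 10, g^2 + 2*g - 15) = g + 5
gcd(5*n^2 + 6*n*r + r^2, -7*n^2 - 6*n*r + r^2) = n + r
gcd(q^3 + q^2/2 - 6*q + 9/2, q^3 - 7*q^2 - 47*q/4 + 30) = q - 3/2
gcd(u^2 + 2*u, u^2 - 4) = u + 2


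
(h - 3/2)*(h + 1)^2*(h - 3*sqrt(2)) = h^4 - 3*sqrt(2)*h^3 + h^3/2 - 3*sqrt(2)*h^2/2 - 2*h^2 - 3*h/2 + 6*sqrt(2)*h + 9*sqrt(2)/2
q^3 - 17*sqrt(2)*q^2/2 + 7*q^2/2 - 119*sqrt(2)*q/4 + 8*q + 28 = (q + 7/2)*(q - 8*sqrt(2))*(q - sqrt(2)/2)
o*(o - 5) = o^2 - 5*o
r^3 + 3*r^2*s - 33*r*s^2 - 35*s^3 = (r - 5*s)*(r + s)*(r + 7*s)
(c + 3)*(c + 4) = c^2 + 7*c + 12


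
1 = 1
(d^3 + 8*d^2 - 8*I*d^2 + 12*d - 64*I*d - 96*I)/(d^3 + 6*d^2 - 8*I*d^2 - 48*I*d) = (d + 2)/d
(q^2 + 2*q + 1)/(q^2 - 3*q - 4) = (q + 1)/(q - 4)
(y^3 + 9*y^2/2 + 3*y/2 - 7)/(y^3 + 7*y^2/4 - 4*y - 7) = 2*(2*y^2 + 5*y - 7)/(4*y^2 - y - 14)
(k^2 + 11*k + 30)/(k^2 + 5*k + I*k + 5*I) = (k + 6)/(k + I)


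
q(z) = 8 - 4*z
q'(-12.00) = -4.00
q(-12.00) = 56.00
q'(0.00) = -4.00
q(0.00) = 8.00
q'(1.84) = -4.00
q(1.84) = 0.64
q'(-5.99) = -4.00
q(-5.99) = 31.96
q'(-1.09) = -4.00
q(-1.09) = 12.36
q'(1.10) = -4.00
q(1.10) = 3.60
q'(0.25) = -4.00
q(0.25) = 7.00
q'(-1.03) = -4.00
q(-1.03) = 12.12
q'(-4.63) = -4.00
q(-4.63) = 26.52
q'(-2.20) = -4.00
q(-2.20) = 16.80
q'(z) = -4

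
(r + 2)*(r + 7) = r^2 + 9*r + 14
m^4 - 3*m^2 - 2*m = m*(m - 2)*(m + 1)^2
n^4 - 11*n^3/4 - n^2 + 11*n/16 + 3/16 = (n - 3)*(n - 1/2)*(n + 1/4)*(n + 1/2)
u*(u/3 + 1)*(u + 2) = u^3/3 + 5*u^2/3 + 2*u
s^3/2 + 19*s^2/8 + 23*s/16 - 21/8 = (s/2 + 1)*(s - 3/4)*(s + 7/2)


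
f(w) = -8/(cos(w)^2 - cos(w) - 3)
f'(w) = -8*(2*sin(w)*cos(w) - sin(w))/(cos(w)^2 - cos(w) - 3)^2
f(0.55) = 2.56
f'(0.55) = -0.30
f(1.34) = 2.52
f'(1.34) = 0.42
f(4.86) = 2.56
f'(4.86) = -0.57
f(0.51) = 2.57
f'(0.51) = -0.30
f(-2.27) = 4.12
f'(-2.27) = -3.71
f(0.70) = 2.52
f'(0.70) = -0.27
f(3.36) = 7.47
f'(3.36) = -4.46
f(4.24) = 3.42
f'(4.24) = -2.49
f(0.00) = 2.67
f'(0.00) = 0.00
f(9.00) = 6.36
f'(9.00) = 5.87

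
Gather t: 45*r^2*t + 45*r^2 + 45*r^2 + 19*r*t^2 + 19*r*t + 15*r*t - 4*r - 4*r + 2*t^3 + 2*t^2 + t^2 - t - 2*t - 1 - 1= 90*r^2 - 8*r + 2*t^3 + t^2*(19*r + 3) + t*(45*r^2 + 34*r - 3) - 2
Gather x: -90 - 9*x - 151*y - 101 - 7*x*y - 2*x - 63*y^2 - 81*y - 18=x*(-7*y - 11) - 63*y^2 - 232*y - 209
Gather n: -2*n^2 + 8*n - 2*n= -2*n^2 + 6*n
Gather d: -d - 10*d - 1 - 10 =-11*d - 11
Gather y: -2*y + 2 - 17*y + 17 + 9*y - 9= 10 - 10*y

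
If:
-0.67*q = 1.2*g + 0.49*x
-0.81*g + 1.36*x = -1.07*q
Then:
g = 0.211802704330213*x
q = -1.11069141074068*x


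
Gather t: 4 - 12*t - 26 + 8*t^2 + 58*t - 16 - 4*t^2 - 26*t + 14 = 4*t^2 + 20*t - 24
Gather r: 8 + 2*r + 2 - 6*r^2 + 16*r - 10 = -6*r^2 + 18*r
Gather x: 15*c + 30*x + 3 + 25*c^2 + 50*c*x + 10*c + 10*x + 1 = 25*c^2 + 25*c + x*(50*c + 40) + 4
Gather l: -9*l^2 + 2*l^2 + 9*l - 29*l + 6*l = -7*l^2 - 14*l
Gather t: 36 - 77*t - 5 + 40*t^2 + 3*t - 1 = 40*t^2 - 74*t + 30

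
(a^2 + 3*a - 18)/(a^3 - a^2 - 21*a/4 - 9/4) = 4*(a + 6)/(4*a^2 + 8*a + 3)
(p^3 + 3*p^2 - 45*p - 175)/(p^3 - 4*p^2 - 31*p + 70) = (p + 5)/(p - 2)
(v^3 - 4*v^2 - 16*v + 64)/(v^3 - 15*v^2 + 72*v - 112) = (v + 4)/(v - 7)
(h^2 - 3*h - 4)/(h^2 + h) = (h - 4)/h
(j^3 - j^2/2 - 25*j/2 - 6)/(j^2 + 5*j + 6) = (j^2 - 7*j/2 - 2)/(j + 2)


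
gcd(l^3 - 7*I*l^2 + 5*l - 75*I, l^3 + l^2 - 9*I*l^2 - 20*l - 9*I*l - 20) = l - 5*I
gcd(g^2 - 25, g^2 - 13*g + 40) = g - 5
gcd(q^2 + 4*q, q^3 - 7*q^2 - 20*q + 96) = q + 4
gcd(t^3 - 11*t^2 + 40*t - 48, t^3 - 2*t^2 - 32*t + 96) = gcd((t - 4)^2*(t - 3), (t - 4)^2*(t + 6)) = t^2 - 8*t + 16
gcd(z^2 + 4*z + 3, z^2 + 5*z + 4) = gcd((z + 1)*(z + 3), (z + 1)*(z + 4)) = z + 1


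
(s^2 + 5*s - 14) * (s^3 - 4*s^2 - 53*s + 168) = s^5 + s^4 - 87*s^3 - 41*s^2 + 1582*s - 2352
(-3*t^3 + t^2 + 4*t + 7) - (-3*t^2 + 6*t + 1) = -3*t^3 + 4*t^2 - 2*t + 6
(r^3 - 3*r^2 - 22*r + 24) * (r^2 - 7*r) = r^5 - 10*r^4 - r^3 + 178*r^2 - 168*r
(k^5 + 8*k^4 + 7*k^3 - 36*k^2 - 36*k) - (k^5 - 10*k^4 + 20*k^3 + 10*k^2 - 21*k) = 18*k^4 - 13*k^3 - 46*k^2 - 15*k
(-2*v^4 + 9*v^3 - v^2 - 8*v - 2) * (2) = -4*v^4 + 18*v^3 - 2*v^2 - 16*v - 4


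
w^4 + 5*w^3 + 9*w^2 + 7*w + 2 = (w + 1)^3*(w + 2)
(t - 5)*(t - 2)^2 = t^3 - 9*t^2 + 24*t - 20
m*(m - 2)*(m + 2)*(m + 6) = m^4 + 6*m^3 - 4*m^2 - 24*m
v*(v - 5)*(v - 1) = v^3 - 6*v^2 + 5*v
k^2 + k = k*(k + 1)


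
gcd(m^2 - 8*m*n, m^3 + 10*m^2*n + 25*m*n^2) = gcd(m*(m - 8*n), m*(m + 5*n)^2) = m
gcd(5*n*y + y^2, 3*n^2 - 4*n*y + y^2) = 1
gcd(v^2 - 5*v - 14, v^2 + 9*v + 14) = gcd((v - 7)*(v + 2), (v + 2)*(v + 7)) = v + 2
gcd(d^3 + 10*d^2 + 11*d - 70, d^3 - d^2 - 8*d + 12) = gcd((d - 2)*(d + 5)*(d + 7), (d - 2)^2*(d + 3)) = d - 2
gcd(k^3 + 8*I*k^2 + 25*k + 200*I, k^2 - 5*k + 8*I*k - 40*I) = k + 8*I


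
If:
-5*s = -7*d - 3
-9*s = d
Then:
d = -27/68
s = 3/68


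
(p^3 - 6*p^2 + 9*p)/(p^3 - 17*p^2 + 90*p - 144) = p*(p - 3)/(p^2 - 14*p + 48)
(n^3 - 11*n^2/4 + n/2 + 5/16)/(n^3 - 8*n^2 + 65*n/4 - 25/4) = (n + 1/4)/(n - 5)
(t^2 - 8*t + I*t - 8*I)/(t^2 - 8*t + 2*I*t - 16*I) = (t + I)/(t + 2*I)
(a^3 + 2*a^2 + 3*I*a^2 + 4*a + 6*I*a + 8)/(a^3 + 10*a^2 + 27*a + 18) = (a^3 + a^2*(2 + 3*I) + a*(4 + 6*I) + 8)/(a^3 + 10*a^2 + 27*a + 18)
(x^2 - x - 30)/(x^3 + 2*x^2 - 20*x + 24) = (x^2 - x - 30)/(x^3 + 2*x^2 - 20*x + 24)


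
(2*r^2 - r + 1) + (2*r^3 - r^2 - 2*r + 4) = 2*r^3 + r^2 - 3*r + 5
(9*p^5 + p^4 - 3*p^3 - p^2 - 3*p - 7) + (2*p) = 9*p^5 + p^4 - 3*p^3 - p^2 - p - 7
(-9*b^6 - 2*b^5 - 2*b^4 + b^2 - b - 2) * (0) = 0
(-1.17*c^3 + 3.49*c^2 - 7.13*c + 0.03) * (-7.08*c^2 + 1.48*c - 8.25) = 8.2836*c^5 - 26.4408*c^4 + 65.2981*c^3 - 39.5573*c^2 + 58.8669*c - 0.2475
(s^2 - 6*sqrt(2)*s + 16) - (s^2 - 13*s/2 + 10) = -6*sqrt(2)*s + 13*s/2 + 6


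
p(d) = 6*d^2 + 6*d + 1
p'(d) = 12*d + 6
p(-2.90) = 34.06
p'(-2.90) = -28.80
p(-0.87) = 0.32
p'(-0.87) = -4.44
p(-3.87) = 67.64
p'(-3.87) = -40.44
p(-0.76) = -0.09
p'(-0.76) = -3.12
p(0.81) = 9.80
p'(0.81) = 15.72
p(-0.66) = -0.35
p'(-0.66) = -1.92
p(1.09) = 14.67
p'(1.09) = 19.08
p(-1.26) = 2.97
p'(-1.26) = -9.12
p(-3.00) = 37.00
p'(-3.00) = -30.00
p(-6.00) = 181.00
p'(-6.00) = -66.00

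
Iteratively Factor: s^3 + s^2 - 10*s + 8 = (s + 4)*(s^2 - 3*s + 2) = (s - 1)*(s + 4)*(s - 2)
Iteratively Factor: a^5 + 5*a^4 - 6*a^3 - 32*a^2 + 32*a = (a)*(a^4 + 5*a^3 - 6*a^2 - 32*a + 32) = a*(a + 4)*(a^3 + a^2 - 10*a + 8) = a*(a - 1)*(a + 4)*(a^2 + 2*a - 8) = a*(a - 1)*(a + 4)^2*(a - 2)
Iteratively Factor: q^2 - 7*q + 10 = (q - 5)*(q - 2)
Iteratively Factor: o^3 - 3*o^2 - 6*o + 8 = (o - 4)*(o^2 + o - 2) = (o - 4)*(o - 1)*(o + 2)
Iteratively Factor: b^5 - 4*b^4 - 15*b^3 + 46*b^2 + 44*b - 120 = (b + 3)*(b^4 - 7*b^3 + 6*b^2 + 28*b - 40) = (b - 2)*(b + 3)*(b^3 - 5*b^2 - 4*b + 20) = (b - 5)*(b - 2)*(b + 3)*(b^2 - 4) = (b - 5)*(b - 2)^2*(b + 3)*(b + 2)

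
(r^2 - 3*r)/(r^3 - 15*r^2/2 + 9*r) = 2*(r - 3)/(2*r^2 - 15*r + 18)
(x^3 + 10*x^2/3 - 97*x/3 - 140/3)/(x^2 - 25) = (3*x^2 + 25*x + 28)/(3*(x + 5))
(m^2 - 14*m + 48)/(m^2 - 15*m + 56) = (m - 6)/(m - 7)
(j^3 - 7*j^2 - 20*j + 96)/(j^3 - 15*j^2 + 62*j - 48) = (j^2 + j - 12)/(j^2 - 7*j + 6)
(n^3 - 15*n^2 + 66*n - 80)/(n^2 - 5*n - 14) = (-n^3 + 15*n^2 - 66*n + 80)/(-n^2 + 5*n + 14)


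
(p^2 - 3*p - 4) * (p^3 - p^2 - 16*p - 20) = p^5 - 4*p^4 - 17*p^3 + 32*p^2 + 124*p + 80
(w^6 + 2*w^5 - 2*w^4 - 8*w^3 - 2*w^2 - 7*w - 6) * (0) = 0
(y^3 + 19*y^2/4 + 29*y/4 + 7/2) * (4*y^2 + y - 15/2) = 4*y^5 + 20*y^4 + 105*y^3/4 - 115*y^2/8 - 407*y/8 - 105/4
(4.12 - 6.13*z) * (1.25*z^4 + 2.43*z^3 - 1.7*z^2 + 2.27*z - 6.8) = -7.6625*z^5 - 9.7459*z^4 + 20.4326*z^3 - 20.9191*z^2 + 51.0364*z - 28.016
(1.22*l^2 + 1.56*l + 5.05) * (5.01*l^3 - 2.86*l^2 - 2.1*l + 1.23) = 6.1122*l^5 + 4.3264*l^4 + 18.2769*l^3 - 16.2184*l^2 - 8.6862*l + 6.2115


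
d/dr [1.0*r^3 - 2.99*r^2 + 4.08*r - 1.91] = 3.0*r^2 - 5.98*r + 4.08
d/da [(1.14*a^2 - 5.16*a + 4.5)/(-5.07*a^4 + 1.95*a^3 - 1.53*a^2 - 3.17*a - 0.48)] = (11.5596*a^5 - 80.7066*a^4 + 111.384*a^3 - 37.8336*a^2 + 12.6756*a + 16.7418)/(25.7049*a^8 - 19.773*a^7 + 19.3167*a^6 + 26.1768*a^5 - 5.1549*a^4 + 7.8282*a^3 + 11.5177*a^2 + 3.0432*a + 0.2304)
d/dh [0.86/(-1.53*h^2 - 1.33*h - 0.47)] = (2.6316*h + 1.1438)/(1.53*h^2 + 1.33*h + 0.47)^2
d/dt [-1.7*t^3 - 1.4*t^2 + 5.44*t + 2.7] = -5.1*t^2 - 2.8*t + 5.44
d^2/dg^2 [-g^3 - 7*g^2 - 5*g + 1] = -6*g - 14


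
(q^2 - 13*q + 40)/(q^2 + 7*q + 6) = (q^2 - 13*q + 40)/(q^2 + 7*q + 6)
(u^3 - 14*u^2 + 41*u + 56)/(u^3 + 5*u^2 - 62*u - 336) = (u^2 - 6*u - 7)/(u^2 + 13*u + 42)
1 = 1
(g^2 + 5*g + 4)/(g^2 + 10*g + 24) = (g + 1)/(g + 6)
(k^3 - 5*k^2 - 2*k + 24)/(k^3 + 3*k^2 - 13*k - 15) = (k^2 - 2*k - 8)/(k^2 + 6*k + 5)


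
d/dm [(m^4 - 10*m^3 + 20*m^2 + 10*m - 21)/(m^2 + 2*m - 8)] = 2*(m^5 - 2*m^4 - 36*m^3 + 135*m^2 - 139*m - 19)/(m^4 + 4*m^3 - 12*m^2 - 32*m + 64)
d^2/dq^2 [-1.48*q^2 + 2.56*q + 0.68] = -2.96000000000000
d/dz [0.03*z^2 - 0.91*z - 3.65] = 0.06*z - 0.91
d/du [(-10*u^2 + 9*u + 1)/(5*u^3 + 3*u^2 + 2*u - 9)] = (50*u^4 - 90*u^3 - 62*u^2 + 174*u - 83)/(25*u^6 + 30*u^5 + 29*u^4 - 78*u^3 - 50*u^2 - 36*u + 81)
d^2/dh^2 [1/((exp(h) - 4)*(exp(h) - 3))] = (4*exp(3*h) - 21*exp(2*h) + exp(h) + 84)*exp(h)/(exp(6*h) - 21*exp(5*h) + 183*exp(4*h) - 847*exp(3*h) + 2196*exp(2*h) - 3024*exp(h) + 1728)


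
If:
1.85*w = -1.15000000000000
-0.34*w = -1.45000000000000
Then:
No Solution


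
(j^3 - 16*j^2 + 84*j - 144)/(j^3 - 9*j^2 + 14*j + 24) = (j - 6)/(j + 1)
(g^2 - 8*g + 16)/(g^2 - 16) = (g - 4)/(g + 4)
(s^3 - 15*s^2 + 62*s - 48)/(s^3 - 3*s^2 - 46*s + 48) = (s - 6)/(s + 6)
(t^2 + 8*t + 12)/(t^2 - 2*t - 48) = (t + 2)/(t - 8)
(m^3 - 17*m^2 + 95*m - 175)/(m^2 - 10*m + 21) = (m^2 - 10*m + 25)/(m - 3)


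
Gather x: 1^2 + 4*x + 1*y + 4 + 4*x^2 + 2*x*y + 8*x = 4*x^2 + x*(2*y + 12) + y + 5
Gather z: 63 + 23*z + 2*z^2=2*z^2 + 23*z + 63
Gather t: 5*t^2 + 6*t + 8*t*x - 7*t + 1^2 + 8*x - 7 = 5*t^2 + t*(8*x - 1) + 8*x - 6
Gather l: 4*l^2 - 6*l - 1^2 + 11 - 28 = 4*l^2 - 6*l - 18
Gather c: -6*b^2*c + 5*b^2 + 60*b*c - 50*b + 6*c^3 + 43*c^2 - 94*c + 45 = 5*b^2 - 50*b + 6*c^3 + 43*c^2 + c*(-6*b^2 + 60*b - 94) + 45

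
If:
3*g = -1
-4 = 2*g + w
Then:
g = -1/3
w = -10/3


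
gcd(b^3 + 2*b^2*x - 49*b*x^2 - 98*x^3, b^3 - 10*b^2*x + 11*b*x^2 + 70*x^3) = -b^2 + 5*b*x + 14*x^2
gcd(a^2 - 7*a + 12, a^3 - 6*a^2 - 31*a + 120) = a - 3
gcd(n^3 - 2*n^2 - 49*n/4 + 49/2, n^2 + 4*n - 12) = n - 2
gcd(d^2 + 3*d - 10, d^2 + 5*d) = d + 5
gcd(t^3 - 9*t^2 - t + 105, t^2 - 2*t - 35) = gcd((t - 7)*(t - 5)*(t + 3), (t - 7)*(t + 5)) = t - 7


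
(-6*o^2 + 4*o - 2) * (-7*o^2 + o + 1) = 42*o^4 - 34*o^3 + 12*o^2 + 2*o - 2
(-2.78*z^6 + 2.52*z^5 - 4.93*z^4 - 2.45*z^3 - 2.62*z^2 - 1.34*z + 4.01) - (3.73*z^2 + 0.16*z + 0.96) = -2.78*z^6 + 2.52*z^5 - 4.93*z^4 - 2.45*z^3 - 6.35*z^2 - 1.5*z + 3.05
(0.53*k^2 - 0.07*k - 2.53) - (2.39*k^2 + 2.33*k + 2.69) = -1.86*k^2 - 2.4*k - 5.22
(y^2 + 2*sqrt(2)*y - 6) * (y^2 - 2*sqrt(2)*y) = y^4 - 14*y^2 + 12*sqrt(2)*y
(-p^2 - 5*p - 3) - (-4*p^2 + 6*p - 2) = 3*p^2 - 11*p - 1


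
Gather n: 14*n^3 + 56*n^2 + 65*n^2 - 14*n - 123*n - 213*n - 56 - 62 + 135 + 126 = 14*n^3 + 121*n^2 - 350*n + 143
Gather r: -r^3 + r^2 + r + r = -r^3 + r^2 + 2*r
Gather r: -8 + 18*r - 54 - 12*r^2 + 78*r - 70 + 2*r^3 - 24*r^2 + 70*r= 2*r^3 - 36*r^2 + 166*r - 132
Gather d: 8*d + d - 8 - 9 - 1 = 9*d - 18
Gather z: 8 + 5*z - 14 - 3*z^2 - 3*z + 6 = -3*z^2 + 2*z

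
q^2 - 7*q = q*(q - 7)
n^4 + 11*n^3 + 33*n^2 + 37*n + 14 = (n + 1)^2*(n + 2)*(n + 7)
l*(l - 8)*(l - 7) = l^3 - 15*l^2 + 56*l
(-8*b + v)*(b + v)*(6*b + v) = -48*b^3 - 50*b^2*v - b*v^2 + v^3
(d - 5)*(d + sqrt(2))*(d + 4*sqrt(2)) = d^3 - 5*d^2 + 5*sqrt(2)*d^2 - 25*sqrt(2)*d + 8*d - 40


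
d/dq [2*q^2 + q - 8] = 4*q + 1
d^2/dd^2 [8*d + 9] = 0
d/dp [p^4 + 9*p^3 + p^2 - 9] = p*(4*p^2 + 27*p + 2)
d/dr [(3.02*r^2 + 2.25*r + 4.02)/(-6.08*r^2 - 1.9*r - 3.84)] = (7.942*r^2 + 25.6896*r - 1.002)/(36.9664*r^4 + 23.104*r^3 + 50.3044*r^2 + 14.592*r + 14.7456)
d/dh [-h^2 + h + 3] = 1 - 2*h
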